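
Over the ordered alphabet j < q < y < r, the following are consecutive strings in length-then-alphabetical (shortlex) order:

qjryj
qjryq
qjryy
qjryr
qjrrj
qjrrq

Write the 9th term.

Stepping forward 3 times from qjrrq: qjrrq → qjrry → qjrrr, then the target.

qqjjj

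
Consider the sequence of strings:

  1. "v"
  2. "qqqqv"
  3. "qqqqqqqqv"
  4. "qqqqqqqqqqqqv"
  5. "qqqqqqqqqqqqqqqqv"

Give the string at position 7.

Every step adds qqqq at the front: s(k+1) = qqqq·s(k).
From qqqqqqqqqqqqqqqqv, 2 further steps: qqqqqqqqqqqqqqqqv → qqqqqqqqqqqqqqqqqqqqv → (answer).

qqqqqqqqqqqqqqqqqqqqqqqqv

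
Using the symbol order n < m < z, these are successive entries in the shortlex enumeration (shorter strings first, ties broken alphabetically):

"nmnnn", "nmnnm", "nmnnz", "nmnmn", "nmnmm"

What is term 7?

nmnzn

Stepping forward 2 times from nmnmm: nmnmm → nmnmz, then the target.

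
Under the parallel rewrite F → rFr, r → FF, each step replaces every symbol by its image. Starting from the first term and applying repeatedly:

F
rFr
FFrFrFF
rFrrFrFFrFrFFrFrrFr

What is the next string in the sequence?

FFrFrFFFFrFrFFrFrrFrFFrFrFFrFrrFrFFrFrFFFFrFrFF

φ(rFrrFrFFrFrFFrFrrFr) expands symbol-by-symbol to FF rFr FF FF rFr FF rFr rFr FF rFr FF rFr rFr FF rFr FF FF rFr FF; joining the 19 pieces gives the next term.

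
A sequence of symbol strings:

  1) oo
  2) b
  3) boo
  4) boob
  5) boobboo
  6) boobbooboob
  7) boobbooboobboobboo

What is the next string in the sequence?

From term 3 onward, concatenate the last term with the second-to-last: b·oo = boo, boo·b = boob, …
So term 8 is boobbooboobboobboo·boobbooboob.

boobbooboobboobbooboobbooboob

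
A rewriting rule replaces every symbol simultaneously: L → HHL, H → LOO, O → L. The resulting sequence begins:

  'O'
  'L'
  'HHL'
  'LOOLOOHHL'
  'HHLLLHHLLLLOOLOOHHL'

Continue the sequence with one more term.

Applying the rule to each of the 19 symbols of HHLLLHHLLLLOOLOOHHL gives the pieces LOO LOO HHL HHL HHL LOO LOO HHL HHL HHL HHL L L HHL L L LOO LOO HHL, which concatenate to the answer.

LOOLOOHHLHHLHHLLOOLOOHHLHHLHHLHHLLLHHLLLLOOLOOHHL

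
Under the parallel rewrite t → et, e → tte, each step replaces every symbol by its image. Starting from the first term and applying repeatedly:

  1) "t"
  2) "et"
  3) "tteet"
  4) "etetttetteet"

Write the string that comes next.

Apply φ to etetttetteet symbol by symbol: e→tte, t→et, e→tte, t→et, t→et, t→et, e→tte, t→et, t→et, e→tte, e→tte, t→et; joined: tte et tte et et et tte et et tte tte et.

tteettteetetettteetetttetteet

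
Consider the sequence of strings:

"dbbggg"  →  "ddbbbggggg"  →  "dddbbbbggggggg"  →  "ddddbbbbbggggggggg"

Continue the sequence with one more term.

dddddbbbbbbggggggggggg

Term n consists of n-1 d's, followed by n b's, followed by 2n-1 g's, where the shown terms are n = 2, 3, 4, 5.
At n = 6 the blocks have lengths 5, 6, 11.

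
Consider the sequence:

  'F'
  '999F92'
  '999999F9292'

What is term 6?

999999999999999F9292929292

Each term wraps the previous one in 999 on the left and 92 on the right.
From 999999F9292, 3 further steps: 999999F9292 → 999999999F929292 → 999999999999F92929292 → (answer).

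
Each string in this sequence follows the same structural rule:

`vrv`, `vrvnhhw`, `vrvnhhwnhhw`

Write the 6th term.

vrvnhhwnhhwnhhwnhhwnhhw

Each term is the previous one with nhhw appended.
From vrvnhhwnhhw, 3 further steps: vrvnhhwnhhw → vrvnhhwnhhwnhhw → vrvnhhwnhhwnhhwnhhw → (answer).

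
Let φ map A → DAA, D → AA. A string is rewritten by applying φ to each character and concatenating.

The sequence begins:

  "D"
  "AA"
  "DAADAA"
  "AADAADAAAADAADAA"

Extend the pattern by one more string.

Rewriting the 16 symbols of AADAADAAAADAADAA one by one yields DAA DAA AA DAA DAA AA DAA DAA DAA DAA AA DAA DAA AA DAA DAA; concatenated:

DAADAAAADAADAAAADAADAADAADAAAADAADAAAADAADAA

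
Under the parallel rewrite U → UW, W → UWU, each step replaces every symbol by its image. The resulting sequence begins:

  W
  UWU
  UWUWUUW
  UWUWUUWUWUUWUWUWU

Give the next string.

Rewriting the 17 symbols of UWUWUUWUWUUWUWUWU one by one yields UW UWU UW UWU UW UW UWU UW UWU UW UW UWU UW UWU UW UWU UW; concatenated:

UWUWUUWUWUUWUWUWUUWUWUUWUWUWUUWUWUUWUWUUW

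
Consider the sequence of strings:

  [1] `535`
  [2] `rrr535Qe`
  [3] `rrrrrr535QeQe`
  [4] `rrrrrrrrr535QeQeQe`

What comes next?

rrrrrrrrrrrr535QeQeQeQe

Every step adds rrr to the front and Qe to the end of the previous string.
So the next term is rrr·rrrrrrrrr535QeQeQe·Qe.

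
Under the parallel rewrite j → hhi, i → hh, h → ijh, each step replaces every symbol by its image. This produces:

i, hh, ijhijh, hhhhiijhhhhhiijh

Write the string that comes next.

ijhijhijhijhhhhhhhiijhijhijhijhijhhhhhhhiijh

Applying the rule to each of the 16 symbols of hhhhiijhhhhhiijh gives the pieces ijh ijh ijh ijh hh hh hhi ijh ijh ijh ijh ijh hh hh hhi ijh, which concatenate to the answer.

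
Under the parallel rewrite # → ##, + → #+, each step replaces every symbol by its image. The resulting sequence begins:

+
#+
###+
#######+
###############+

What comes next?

Rewriting the 16 symbols of ###############+ one by one yields ## ## ## ## ## ## ## ## ## ## ## ## ## ## ## #+; concatenated:

###############################+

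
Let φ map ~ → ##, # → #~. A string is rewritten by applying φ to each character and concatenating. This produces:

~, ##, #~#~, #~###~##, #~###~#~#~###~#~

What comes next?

#~###~#~#~###~###~###~#~#~###~##

φ(#~###~#~#~###~#~) expands symbol-by-symbol to #~ ## #~ #~ #~ ## #~ ## #~ ## #~ #~ #~ ## #~ ##; joining the 16 pieces gives the next term.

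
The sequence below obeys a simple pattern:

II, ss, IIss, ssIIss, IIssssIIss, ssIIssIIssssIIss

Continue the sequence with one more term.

IIssssIIssssIIssIIssssIIss

Each term (from the third on) is the two preceding terms concatenated in order: term 3 = II·ss = IIss.
So term 7 is IIssssIIss·ssIIssIIssssIIss.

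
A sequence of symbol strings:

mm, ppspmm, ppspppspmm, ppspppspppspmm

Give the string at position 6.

The strings grow by a fixed prefix ppsp each time.
From ppspppspppspmm, 2 further steps: ppspppspppspmm → ppspppspppspppspmm → (answer).

ppspppspppspppspppspmm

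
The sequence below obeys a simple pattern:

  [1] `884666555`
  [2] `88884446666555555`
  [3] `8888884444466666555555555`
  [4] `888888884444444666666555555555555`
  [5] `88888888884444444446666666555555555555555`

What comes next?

Each string has the form 8^{2n} 4^{2n-1} 6^{n+2} 5^{3n} (n = 1, 2, …).
At n = 6 the blocks have lengths 12, 11, 8, 18.

8888888888884444444444466666666555555555555555555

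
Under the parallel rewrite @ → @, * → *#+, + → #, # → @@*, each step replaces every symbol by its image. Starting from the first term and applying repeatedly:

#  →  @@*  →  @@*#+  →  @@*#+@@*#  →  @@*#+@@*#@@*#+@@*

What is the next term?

Replace each of the 17 characters of @@*#+@@*#@@*#+@@* in place — @ @ *#+ @@* # @ @ *#+ @@* @ @ *#+ @@* # @ @ *#+ — and concatenate.

@@*#+@@*#@@*#+@@*@@*#+@@*#@@*#+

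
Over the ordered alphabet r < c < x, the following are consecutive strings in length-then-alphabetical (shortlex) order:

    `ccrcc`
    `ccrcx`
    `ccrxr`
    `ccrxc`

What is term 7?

Continuing the enumeration 3 steps past ccrxc: ccrxc → ccrxx → cccrr → (answer).

cccrc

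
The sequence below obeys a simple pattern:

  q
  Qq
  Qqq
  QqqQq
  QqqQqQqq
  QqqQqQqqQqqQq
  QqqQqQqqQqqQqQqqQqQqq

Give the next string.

Each term (from the third on) is the previous term followed by the one before it: term 3 = Qq·q = Qqq.
So term 8 is QqqQqQqqQqqQqQqqQqQqq·QqqQqQqqQqqQq.

QqqQqQqqQqqQqQqqQqQqqQqqQqQqqQqqQq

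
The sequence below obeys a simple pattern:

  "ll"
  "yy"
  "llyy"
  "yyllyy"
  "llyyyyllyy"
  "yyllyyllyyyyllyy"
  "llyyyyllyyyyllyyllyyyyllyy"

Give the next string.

yyllyyllyyyyllyyllyyyyllyyyyllyyllyyyyllyy

This is a Fibonacci-style word recurrence s(k) = s(k−2)·s(k−1): e.g. ll·yy = llyy.
So term 8 is yyllyyllyyyyllyy·llyyyyllyyyyllyyllyyyyllyy.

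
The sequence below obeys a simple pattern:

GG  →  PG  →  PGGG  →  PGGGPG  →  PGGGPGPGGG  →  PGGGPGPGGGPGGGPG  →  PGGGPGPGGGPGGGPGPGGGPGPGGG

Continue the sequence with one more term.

From term 3 onward, concatenate the last term with the second-to-last: PG·GG = PGGG, PGGG·PG = PGGGPG, …
Continuing: PGGGPGPGGGPGGGPGPGGGPGPGGG · PGGGPGPGGGPGGGPG gives term 8.

PGGGPGPGGGPGGGPGPGGGPGPGGGPGGGPGPGGGPGGGPG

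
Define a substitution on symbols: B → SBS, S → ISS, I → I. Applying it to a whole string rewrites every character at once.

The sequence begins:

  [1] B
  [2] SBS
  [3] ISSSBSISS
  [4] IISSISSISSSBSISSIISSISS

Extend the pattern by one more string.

φ(IISSISSISSSBSISSIISSISS) expands symbol-by-symbol to I I ISS ISS I ISS ISS I ISS ISS ISS SBS ISS I ISS ISS I I ISS ISS I ISS ISS; joining the 23 pieces gives the next term.

IIISSISSIISSISSIISSISSISSSBSISSIISSISSIIISSISSIISSISS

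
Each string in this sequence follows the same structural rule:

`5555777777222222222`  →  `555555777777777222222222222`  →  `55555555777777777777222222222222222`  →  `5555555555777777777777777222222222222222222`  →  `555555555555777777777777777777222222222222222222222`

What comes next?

The n-th term is 2n 5's then 3n 7's then 3n+3 2's, where the shown terms are n = 2, 3, 4, 5, 6.
For the next term, n = 7, so the run lengths are 14, 21, 24.

55555555555555777777777777777777777222222222222222222222222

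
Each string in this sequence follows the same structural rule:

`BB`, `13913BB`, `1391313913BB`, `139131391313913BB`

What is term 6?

1391313913139131391313913BB

Every step adds 13913 at the front: s(k+1) = 13913·s(k).
From 139131391313913BB, 2 further steps: 139131391313913BB → 13913139131391313913BB → (answer).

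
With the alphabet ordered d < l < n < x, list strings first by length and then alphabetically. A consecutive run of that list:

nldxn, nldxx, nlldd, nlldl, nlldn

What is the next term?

Treat nlldn as a base-4 numeral over the given alphabet and add one, carrying through any trailing x's.

nlldx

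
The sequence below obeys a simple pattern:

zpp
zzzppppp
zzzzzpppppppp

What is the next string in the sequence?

zzzzzzzppppppppppp

Each string has the form z^{2n-1} p^{3n-1} (n = 1, 2, …).
At n = 4 the blocks have lengths 7, 11.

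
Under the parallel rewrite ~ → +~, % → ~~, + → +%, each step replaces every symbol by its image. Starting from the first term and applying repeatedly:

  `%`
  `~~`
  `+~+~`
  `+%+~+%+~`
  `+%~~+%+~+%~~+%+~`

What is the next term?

+%~~+~+~+%~~+%+~+%~~+~+~+%~~+%+~

φ(+%~~+%+~+%~~+%+~) expands symbol-by-symbol to +% ~~ +~ +~ +% ~~ +% +~ +% ~~ +~ +~ +% ~~ +% +~; joining the 16 pieces gives the next term.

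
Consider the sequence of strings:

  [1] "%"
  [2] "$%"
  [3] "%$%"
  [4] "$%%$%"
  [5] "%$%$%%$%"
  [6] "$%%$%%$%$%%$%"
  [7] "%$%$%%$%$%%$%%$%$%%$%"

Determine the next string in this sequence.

$%%$%%$%$%%$%%$%$%%$%$%%$%%$%$%%$%

Each term (from the third on) is the two preceding terms concatenated in order: term 3 = %·$% = %$%.
So term 8 is $%%$%%$%$%%$%·%$%$%%$%$%%$%%$%$%%$%.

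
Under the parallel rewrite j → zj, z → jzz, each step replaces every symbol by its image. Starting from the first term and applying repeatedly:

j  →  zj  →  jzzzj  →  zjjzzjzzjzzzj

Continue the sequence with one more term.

jzzzjzjjzzjzzzjjzzjzzzjjzzjzzjzzzj

Replace each of the 13 characters of zjjzzjzzjzzzj in place — jzz zj zj jzz jzz zj jzz jzz zj jzz jzz jzz zj — and concatenate.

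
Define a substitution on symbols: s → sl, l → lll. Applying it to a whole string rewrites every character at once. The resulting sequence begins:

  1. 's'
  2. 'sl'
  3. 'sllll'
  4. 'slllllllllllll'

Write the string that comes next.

Rewriting the 14 symbols of slllllllllllll one by one yields sl lll lll lll lll lll lll lll lll lll lll lll lll lll; concatenated:

sllllllllllllllllllllllllllllllllllllllll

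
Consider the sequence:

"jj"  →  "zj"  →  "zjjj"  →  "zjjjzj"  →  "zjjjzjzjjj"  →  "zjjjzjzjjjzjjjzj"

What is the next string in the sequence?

Each term (from the third on) is the previous term followed by the one before it: term 3 = zj·jj = zjjj.
Continuing: zjjjzjzjjjzjjjzj · zjjjzjzjjj gives term 7.

zjjjzjzjjjzjjjzjzjjjzjzjjj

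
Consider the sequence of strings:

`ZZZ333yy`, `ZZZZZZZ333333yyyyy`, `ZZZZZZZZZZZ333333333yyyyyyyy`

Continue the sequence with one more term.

ZZZZZZZZZZZZZZZ333333333333yyyyyyyyyyy

The n-th term is 4n-1 Z's then 3n 3's then 3n-1 y's (n = 1, 2, …).
Setting n = 4 gives 15, 12, 11 characters in each block.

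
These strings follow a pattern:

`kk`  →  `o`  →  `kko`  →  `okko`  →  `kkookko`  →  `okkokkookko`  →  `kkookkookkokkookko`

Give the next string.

okkokkookkokkookkookkokkookko

From term 3 onward, concatenate the second-to-last term with the last: kk·o = kko, o·kko = okko, …
The next term joins okkokkookko and kkookkookkokkookko.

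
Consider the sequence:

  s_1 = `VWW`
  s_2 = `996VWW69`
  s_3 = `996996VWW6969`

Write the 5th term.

996996996996VWW69696969

Each term wraps the previous one in 996 on the left and 69 on the right.
From 996996VWW6969, 2 further steps: 996996VWW6969 → 996996996VWW696969 → (answer).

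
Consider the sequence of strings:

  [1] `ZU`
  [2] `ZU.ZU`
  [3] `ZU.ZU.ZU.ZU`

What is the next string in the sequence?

Every step duplicates the string with '.' between the halves.
So the next term is two copies of ZU.ZU.ZU.ZU with '.' between the halves.

ZU.ZU.ZU.ZU.ZU.ZU.ZU.ZU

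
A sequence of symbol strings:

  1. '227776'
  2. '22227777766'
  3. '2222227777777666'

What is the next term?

222222227777777776666

Reading off run lengths: 2 runs 2, 4, 6; 7 runs 3, 5, 7; 6 runs 1, 2, 3 — each is linear in n (n = 1, 2, …).
For the next term, n = 4, so the run lengths are 8, 9, 4.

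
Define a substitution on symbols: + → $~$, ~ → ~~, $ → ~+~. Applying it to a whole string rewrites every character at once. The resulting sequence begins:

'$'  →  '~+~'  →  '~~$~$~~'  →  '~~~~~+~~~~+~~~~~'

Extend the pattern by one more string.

Applying the rule to each of the 16 symbols of ~~~~~+~~~~+~~~~~ gives the pieces ~~ ~~ ~~ ~~ ~~ $~$ ~~ ~~ ~~ ~~ $~$ ~~ ~~ ~~ ~~ ~~, which concatenate to the answer.

~~~~~~~~~~$~$~~~~~~~~$~$~~~~~~~~~~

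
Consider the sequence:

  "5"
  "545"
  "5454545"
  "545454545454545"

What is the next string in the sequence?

5454545454545454545454545454545

s(k+1) = s(k)·4·s(k) — each term doubles the last with '4' between the halves.
One more doubling of 545454545454545 gives the answer.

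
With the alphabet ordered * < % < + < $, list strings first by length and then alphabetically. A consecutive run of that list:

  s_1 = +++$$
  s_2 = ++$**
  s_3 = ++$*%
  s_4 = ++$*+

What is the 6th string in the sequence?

++$%*

Stepping forward 2 times from ++$*+: ++$*+ → ++$*$, then the target.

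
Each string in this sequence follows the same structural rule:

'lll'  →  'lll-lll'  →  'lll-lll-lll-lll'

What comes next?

lll-lll-lll-lll-lll-lll-lll-lll

s(k+1) = s(k)·-·s(k) — each term doubles the last with '-' between the halves.
So the next term is two copies of lll-lll-lll-lll with '-' between the halves.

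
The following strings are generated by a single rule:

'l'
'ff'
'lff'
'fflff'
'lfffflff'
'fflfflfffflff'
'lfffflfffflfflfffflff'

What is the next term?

fflfflfffflfflfffflfffflfflfffflff

This is a Fibonacci-style word recurrence s(k) = s(k−2)·s(k−1): e.g. l·ff = lff.
Continuing: fflfflfffflff · lfffflfffflfflfffflff gives term 8.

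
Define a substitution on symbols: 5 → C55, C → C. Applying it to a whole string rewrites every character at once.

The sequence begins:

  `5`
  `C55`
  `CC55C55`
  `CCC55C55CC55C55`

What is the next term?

φ(CCC55C55CC55C55) expands symbol-by-symbol to C C C C55 C55 C C55 C55 C C C55 C55 C C55 C55; joining the 15 pieces gives the next term.

CCCC55C55CC55C55CCC55C55CC55C55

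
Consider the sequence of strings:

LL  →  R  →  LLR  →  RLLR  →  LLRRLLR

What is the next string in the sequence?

Each term (from the third on) is the two preceding terms concatenated in order: term 3 = LL·R = LLR.
The next term joins RLLR and LLRRLLR.

RLLRLLRRLLR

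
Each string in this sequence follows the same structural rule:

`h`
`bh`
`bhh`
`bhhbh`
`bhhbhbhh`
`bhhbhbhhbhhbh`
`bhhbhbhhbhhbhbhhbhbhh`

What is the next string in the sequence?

bhhbhbhhbhhbhbhhbhbhhbhhbhbhhbhhbh

Each term (from the third on) is the previous term followed by the one before it: term 3 = bh·h = bhh.
Continuing: bhhbhbhhbhhbhbhhbhbhh · bhhbhbhhbhhbh gives term 8.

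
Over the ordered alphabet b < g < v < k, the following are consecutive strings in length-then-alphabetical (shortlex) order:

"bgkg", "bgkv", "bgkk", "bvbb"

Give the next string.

bvbg

Treat bvbb as a base-4 numeral over the given alphabet and add one, carrying through any trailing k's.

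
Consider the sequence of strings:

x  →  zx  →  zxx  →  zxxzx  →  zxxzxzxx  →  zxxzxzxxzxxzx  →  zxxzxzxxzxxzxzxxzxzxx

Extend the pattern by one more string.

This is a Fibonacci-style word recurrence s(k) = s(k−1)·s(k−2): e.g. zx·x = zxx.
The next term joins zxxzxzxxzxxzxzxxzxzxx and zxxzxzxxzxxzx.

zxxzxzxxzxxzxzxxzxzxxzxxzxzxxzxxzx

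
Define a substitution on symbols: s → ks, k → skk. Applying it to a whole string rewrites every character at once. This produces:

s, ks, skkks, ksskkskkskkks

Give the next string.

Rewriting the 13 symbols of ksskkskkskkks one by one yields skk ks ks skk skk ks skk skk ks skk skk skk ks; concatenated:

skkksksskkskkksskkskkksskkskkskkks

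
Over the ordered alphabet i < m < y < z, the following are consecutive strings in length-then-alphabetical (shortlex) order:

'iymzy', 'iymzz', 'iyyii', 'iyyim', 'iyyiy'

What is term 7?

iyymi

Advancing 2 positions from iyyiy through iyyiy → iyyiz reaches term 7.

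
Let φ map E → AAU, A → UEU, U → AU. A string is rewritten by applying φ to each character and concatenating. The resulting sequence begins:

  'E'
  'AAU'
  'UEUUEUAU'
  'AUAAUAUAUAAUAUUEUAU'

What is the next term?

Applying the rule to each of the 19 symbols of AUAAUAUAUAAUAUUEUAU gives the pieces UEU AU UEU UEU AU UEU AU UEU AU UEU UEU AU UEU AU AU AAU AU UEU AU, which concatenate to the answer.

UEUAUUEUUEUAUUEUAUUEUAUUEUUEUAUUEUAUAUAAUAUUEUAU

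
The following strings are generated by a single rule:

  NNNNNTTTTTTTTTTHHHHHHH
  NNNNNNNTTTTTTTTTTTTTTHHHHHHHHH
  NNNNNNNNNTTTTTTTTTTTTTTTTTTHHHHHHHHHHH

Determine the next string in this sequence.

The n-th term is 2n+1 N's then 4n+2 T's then 2n+3 H's, where the shown terms are n = 2, 3, 4.
At n = 5 the blocks have lengths 11, 22, 13.

NNNNNNNNNNNTTTTTTTTTTTTTTTTTTTTTTHHHHHHHHHHHHH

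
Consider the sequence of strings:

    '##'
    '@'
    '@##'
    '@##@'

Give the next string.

@##@@##

Each term (from the third on) is the previous term followed by the one before it: term 3 = @·## = @##.
So term 5 is @##@·@##.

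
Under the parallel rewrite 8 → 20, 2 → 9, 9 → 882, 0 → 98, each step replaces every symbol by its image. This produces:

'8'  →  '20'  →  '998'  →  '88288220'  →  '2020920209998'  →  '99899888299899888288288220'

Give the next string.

φ(99899888299899888288288220) expands symbol-by-symbol to 882 882 20 882 882 20 20 20 9 882 882 20 882 882 20 20 20 9 20 20 9 20 20 9 9 98; joining the 26 pieces gives the next term.

8828822088288220202098828822088288220202092020920209998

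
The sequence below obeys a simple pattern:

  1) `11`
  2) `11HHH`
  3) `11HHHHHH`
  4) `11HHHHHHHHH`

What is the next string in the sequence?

11HHHHHHHHHHHH

The strings grow by a fixed suffix HHH each time.
One more step from 11HHHHHHHHH gives the answer.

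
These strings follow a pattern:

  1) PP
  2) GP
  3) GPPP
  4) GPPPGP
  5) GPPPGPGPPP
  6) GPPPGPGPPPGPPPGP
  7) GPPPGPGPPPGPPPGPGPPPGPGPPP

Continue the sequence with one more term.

GPPPGPGPPPGPPPGPGPPPGPGPPPGPPPGPGPPPGPPPGP

This is a Fibonacci-style word recurrence s(k) = s(k−1)·s(k−2): e.g. GP·PP = GPPP.
The next term joins GPPPGPGPPPGPPPGPGPPPGPGPPP and GPPPGPGPPPGPPPGP.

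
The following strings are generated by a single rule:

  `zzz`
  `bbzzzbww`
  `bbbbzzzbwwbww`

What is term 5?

bbbbbbbbzzzbwwbwwbwwbww

Every step adds bb to the front and bww to the end of the previous string.
From bbbbzzzbwwbww, 2 further steps: bbbbzzzbwwbww → bbbbbbzzzbwwbwwbww → (answer).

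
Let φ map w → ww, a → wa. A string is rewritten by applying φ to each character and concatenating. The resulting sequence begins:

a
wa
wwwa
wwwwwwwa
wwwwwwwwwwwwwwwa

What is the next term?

Rewriting the 16 symbols of wwwwwwwwwwwwwwwa one by one yields ww ww ww ww ww ww ww ww ww ww ww ww ww ww ww wa; concatenated:

wwwwwwwwwwwwwwwwwwwwwwwwwwwwwwwa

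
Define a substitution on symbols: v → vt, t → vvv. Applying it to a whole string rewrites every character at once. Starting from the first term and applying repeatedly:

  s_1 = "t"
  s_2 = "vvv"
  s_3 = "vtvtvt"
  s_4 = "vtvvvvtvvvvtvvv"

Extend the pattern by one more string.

vtvvvvtvtvtvtvvvvtvtvtvtvvvvtvtvt

Applying the rule to each of the 15 symbols of vtvvvvtvvvvtvvv gives the pieces vt vvv vt vt vt vt vvv vt vt vt vt vvv vt vt vt, which concatenate to the answer.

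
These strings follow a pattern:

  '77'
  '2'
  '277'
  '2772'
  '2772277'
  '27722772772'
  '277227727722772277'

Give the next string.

This is a Fibonacci-style word recurrence s(k) = s(k−1)·s(k−2): e.g. 2·77 = 277.
Continuing: 277227727722772277 · 27722772772 gives term 8.

27722772772277227727722772772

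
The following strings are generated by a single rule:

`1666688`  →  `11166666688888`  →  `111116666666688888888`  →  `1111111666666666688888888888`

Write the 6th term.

111111111116666666666666688888888888888888

Term n consists of 2n-1 1's, followed by 2n+2 6's, followed by 3n-1 8's (n = 1, 2, …).
At n = 6 the blocks have lengths 11, 14, 17.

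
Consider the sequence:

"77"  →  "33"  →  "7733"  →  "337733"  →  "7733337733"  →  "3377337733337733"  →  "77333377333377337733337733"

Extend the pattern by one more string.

337733773333773377333377333377337733337733

This is a Fibonacci-style word recurrence s(k) = s(k−2)·s(k−1): e.g. 77·33 = 7733.
The next term joins 3377337733337733 and 77333377333377337733337733.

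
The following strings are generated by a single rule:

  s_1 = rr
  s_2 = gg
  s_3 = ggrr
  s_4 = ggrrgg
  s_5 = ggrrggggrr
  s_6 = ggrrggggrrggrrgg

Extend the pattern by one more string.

ggrrggggrrggrrggggrrggggrr

From term 3 onward, concatenate the last term with the second-to-last: gg·rr = ggrr, ggrr·gg = ggrrgg, …
So term 7 is ggrrggggrrggrrgg·ggrrggggrr.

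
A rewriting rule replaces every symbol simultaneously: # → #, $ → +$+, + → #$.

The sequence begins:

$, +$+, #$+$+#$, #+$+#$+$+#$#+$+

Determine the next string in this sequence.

##$+$+#$#+$+#$+$+#$#+$+##$+$+#$

φ(#+$+#$+$+#$#+$+) expands symbol-by-symbol to # #$ +$+ #$ # +$+ #$ +$+ #$ # +$+ # #$ +$+ #$; joining the 15 pieces gives the next term.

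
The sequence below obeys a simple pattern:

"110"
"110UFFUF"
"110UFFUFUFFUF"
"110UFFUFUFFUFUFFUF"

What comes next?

Every step adds UFFUF to the end: s(k+1) = s(k)·UFFUF.
So the next term is 110UFFUFUFFUFUFFUF·UFFUF.

110UFFUFUFFUFUFFUFUFFUF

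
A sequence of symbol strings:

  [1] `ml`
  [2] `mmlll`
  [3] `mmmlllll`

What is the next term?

mmmmlllllll

Each string has the form m^{n} l^{2n-1} (n = 1, 2, …).
At n = 4 the blocks have lengths 4, 7.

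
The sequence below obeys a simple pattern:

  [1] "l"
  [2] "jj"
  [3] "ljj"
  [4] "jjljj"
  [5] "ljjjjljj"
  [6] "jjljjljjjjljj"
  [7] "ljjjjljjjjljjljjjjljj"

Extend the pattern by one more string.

jjljjljjjjljjljjjjljjjjljjljjjjljj

From term 3 onward, concatenate the second-to-last term with the last: l·jj = ljj, jj·ljj = jjljj, …
The next term joins jjljjljjjjljj and ljjjjljjjjljjljjjjljj.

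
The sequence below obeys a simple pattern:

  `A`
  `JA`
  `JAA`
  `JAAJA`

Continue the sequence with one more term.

JAAJAJAA

This is a Fibonacci-style word recurrence s(k) = s(k−1)·s(k−2): e.g. JA·A = JAA.
So term 5 is JAAJA·JAA.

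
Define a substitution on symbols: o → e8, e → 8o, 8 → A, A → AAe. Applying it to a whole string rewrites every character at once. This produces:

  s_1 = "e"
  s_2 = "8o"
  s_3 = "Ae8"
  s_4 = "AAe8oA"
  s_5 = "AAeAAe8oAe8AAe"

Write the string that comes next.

AAeAAe8oAAeAAe8oAe8AAe8oAAAeAAe8o

Applying the rule to each of the 14 symbols of AAeAAe8oAe8AAe gives the pieces AAe AAe 8o AAe AAe 8o A e8 AAe 8o A AAe AAe 8o, which concatenate to the answer.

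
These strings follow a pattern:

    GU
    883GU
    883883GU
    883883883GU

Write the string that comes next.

Every step adds 883 at the front: s(k+1) = 883·s(k).
Applying this once more to 883883883GU:

883883883883GU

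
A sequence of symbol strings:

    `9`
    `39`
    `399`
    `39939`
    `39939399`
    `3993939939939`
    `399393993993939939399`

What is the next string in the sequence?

Each term (from the third on) is the previous term followed by the one before it: term 3 = 39·9 = 399.
The next term joins 399393993993939939399 and 3993939939939.

3993939939939399393993993939939939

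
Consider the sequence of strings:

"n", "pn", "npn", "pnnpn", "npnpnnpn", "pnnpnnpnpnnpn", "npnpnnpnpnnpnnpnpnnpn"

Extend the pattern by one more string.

pnnpnnpnpnnpnnpnpnnpnpnnpnnpnpnnpn

Each term (from the third on) is the two preceding terms concatenated in order: term 3 = n·pn = npn.
The next term joins pnnpnnpnpnnpn and npnpnnpnpnnpnnpnpnnpn.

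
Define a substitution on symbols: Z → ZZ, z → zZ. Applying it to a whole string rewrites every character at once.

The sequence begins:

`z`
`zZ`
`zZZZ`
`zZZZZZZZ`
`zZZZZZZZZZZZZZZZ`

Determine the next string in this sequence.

Applying the rule to each of the 16 symbols of zZZZZZZZZZZZZZZZ gives the pieces zZ ZZ ZZ ZZ ZZ ZZ ZZ ZZ ZZ ZZ ZZ ZZ ZZ ZZ ZZ ZZ, which concatenate to the answer.

zZZZZZZZZZZZZZZZZZZZZZZZZZZZZZZZ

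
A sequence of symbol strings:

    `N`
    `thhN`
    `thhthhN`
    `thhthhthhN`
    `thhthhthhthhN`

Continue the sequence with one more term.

thhthhthhthhthhN

Every step adds thh at the front: s(k+1) = thh·s(k).
So the next term is thh·thhthhthhthhN.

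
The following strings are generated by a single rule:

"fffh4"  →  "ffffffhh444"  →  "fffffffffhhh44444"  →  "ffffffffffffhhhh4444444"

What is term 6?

Reading off run lengths: f runs 3, 6, 9, 12; h runs 1, 2, 3, 4; 4 runs 1, 3, 5, 7 — each is linear in n (n = 1, 2, …).
At n = 6 the blocks have lengths 18, 6, 11.

ffffffffffffffffffhhhhhh44444444444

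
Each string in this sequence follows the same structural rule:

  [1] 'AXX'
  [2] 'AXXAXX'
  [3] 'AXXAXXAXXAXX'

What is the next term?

AXXAXXAXXAXXAXXAXXAXXAXX

Every step duplicates the string.
One more doubling of AXXAXXAXXAXX gives the answer.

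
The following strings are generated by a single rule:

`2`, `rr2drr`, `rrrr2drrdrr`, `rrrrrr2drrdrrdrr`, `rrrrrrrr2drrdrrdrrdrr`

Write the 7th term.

rrrrrrrrrrrr2drrdrrdrrdrrdrrdrr

Every step adds rr to the front and drr to the end of the previous string.
From rrrrrrrr2drrdrrdrrdrr, 2 further steps: rrrrrrrr2drrdrrdrrdrr → rrrrrrrrrr2drrdrrdrrdrrdrr → (answer).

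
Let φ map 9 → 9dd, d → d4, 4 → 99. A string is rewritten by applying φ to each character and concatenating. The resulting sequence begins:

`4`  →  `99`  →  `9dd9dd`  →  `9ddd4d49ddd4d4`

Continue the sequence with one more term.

Applying the rule to each of the 14 symbols of 9ddd4d49ddd4d4 gives the pieces 9dd d4 d4 d4 99 d4 99 9dd d4 d4 d4 99 d4 99, which concatenate to the answer.

9ddd4d4d499d4999ddd4d4d499d499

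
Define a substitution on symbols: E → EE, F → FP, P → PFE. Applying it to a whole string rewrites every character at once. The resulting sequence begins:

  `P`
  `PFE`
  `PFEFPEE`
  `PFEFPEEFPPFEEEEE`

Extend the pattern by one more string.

Rewriting the 16 symbols of PFEFPEEFPPFEEEEE one by one yields PFE FP EE FP PFE EE EE FP PFE PFE FP EE EE EE EE EE; concatenated:

PFEFPEEFPPFEEEEEFPPFEPFEFPEEEEEEEEEE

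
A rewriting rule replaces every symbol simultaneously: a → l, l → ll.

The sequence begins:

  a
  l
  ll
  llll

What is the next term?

Rewriting each symbol of llll: l→ll, l→ll, l→ll, l→ll, which concatenates to ll ll ll ll.

llllllll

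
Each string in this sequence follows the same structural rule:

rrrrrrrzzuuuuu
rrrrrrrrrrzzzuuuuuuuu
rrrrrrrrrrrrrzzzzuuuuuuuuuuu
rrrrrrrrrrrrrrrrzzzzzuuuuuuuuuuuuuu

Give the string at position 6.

Reading off run lengths: r runs 7, 10, 13, 16; z runs 2, 3, 4, 5; u runs 5, 8, 11, 14 — each is linear in n, where the shown terms are n = 2, 3, 4, 5.
Setting n = 7 gives 22, 7, 20 characters in each block.

rrrrrrrrrrrrrrrrrrrrrrzzzzzzzuuuuuuuuuuuuuuuuuuuu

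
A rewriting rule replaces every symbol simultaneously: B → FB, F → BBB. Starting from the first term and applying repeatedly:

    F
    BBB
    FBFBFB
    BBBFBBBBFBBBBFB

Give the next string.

φ(BBBFBBBBFBBBBFB) expands symbol-by-symbol to FB FB FB BBB FB FB FB FB BBB FB FB FB FB BBB FB; joining the 15 pieces gives the next term.

FBFBFBBBBFBFBFBFBBBBFBFBFBFBBBBFB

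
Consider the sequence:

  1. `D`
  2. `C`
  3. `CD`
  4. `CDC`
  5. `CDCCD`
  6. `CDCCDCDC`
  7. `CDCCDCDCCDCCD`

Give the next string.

CDCCDCDCCDCCDCDCCDCDC

Each term (from the third on) is the previous term followed by the one before it: term 3 = C·D = CD.
Continuing: CDCCDCDCCDCCD · CDCCDCDC gives term 8.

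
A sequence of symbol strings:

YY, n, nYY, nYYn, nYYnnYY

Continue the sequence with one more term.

nYYnnYYnYYn

This is a Fibonacci-style word recurrence s(k) = s(k−1)·s(k−2): e.g. n·YY = nYY.
The next term joins nYYnnYY and nYYn.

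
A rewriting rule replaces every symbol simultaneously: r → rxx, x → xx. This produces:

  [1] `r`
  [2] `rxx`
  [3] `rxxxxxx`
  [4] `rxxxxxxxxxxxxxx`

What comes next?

Applying the rule to each of the 15 symbols of rxxxxxxxxxxxxxx gives the pieces rxx xx xx xx xx xx xx xx xx xx xx xx xx xx xx, which concatenate to the answer.

rxxxxxxxxxxxxxxxxxxxxxxxxxxxxxx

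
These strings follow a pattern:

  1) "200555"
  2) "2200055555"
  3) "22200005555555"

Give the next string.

222200000555555555

Each string has the form 2^{n} 0^{n+1} 5^{2n+1} (n = 1, 2, …).
For the next term, n = 4, so the run lengths are 4, 5, 9.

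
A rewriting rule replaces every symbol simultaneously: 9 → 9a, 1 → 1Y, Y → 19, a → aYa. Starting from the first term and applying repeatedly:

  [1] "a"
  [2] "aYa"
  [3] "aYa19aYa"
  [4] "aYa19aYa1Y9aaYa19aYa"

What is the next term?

Rewriting the 20 symbols of aYa19aYa1Y9aaYa19aYa one by one yields aYa 19 aYa 1Y 9a aYa 19 aYa 1Y 19 9a aYa aYa 19 aYa 1Y 9a aYa 19 aYa; concatenated:

aYa19aYa1Y9aaYa19aYa1Y199aaYaaYa19aYa1Y9aaYa19aYa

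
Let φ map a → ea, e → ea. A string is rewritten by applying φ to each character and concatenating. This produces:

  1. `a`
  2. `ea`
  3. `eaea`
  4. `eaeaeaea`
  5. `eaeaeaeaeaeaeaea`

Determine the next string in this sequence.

eaeaeaeaeaeaeaeaeaeaeaeaeaeaeaea

Applying the rule to each of the 16 symbols of eaeaeaeaeaeaeaea gives the pieces ea ea ea ea ea ea ea ea ea ea ea ea ea ea ea ea, which concatenate to the answer.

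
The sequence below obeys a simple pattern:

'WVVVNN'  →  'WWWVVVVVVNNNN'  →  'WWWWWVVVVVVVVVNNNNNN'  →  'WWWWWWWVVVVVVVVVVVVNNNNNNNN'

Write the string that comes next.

The n-th term is 2n-1 W's then 3n V's then 2n N's (n = 1, 2, …).
Setting n = 5 gives 9, 15, 10 characters in each block.

WWWWWWWWWVVVVVVVVVVVVVVVNNNNNNNNNN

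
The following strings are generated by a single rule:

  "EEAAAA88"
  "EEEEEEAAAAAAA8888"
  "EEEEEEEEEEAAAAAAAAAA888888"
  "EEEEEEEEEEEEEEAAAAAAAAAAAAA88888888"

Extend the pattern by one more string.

EEEEEEEEEEEEEEEEEEAAAAAAAAAAAAAAAA8888888888

Reading off run lengths: E runs 2, 6, 10, 14; A runs 4, 7, 10, 13; 8 runs 2, 4, 6, 8 — each is linear in n (n = 1, 2, …).
At n = 5 the blocks have lengths 18, 16, 10.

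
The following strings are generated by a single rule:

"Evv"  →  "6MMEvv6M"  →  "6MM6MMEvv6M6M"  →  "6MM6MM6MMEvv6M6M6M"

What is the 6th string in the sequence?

6MM6MM6MM6MM6MMEvv6M6M6M6M6M

Every step adds 6MM to the front and 6M to the end of the previous string.
From 6MM6MM6MMEvv6M6M6M, 2 further steps: 6MM6MM6MMEvv6M6M6M → 6MM6MM6MM6MMEvv6M6M6M6M → (answer).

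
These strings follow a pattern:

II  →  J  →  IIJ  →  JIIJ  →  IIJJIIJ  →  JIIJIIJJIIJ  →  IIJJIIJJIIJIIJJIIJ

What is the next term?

From term 3 onward, concatenate the second-to-last term with the last: II·J = IIJ, J·IIJ = JIIJ, …
So term 8 is JIIJIIJJIIJ·IIJJIIJJIIJIIJJIIJ.

JIIJIIJJIIJIIJJIIJJIIJIIJJIIJ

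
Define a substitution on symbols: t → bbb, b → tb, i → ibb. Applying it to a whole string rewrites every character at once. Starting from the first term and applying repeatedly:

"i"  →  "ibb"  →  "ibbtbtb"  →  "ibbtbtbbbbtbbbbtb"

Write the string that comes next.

ibbtbtbbbbtbbbbtbtbtbtbbbbtbtbtbtbbbbtb

Replace each of the 17 characters of ibbtbtbbbbtbbbbtb in place — ibb tb tb bbb tb bbb tb tb tb tb bbb tb tb tb tb bbb tb — and concatenate.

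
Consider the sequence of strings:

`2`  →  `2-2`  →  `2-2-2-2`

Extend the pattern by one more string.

Every step duplicates the string with '-' between the halves.
Doubling 2-2-2-2 with '-' between the halves:

2-2-2-2-2-2-2-2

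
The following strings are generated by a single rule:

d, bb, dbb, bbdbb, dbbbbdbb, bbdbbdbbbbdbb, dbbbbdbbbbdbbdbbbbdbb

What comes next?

From term 3 onward, concatenate the second-to-last term with the last: d·bb = dbb, bb·dbb = bbdbb, …
Continuing: bbdbbdbbbbdbb · dbbbbdbbbbdbbdbbbbdbb gives term 8.

bbdbbdbbbbdbbdbbbbdbbbbdbbdbbbbdbb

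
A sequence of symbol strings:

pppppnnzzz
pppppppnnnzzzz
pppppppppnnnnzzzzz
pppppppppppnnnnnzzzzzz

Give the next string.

The n-th term is 2n+1 p's then n n's then n+1 z's, where the shown terms are n = 2, 3, 4, 5.
For the next term, n = 6, so the run lengths are 13, 6, 7.

pppppppppppppnnnnnnzzzzzzz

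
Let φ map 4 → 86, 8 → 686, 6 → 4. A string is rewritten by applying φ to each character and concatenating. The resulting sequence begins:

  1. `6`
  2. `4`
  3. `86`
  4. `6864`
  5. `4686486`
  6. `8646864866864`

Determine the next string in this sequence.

Replace each of the 13 characters of 8646864866864 in place — 686 4 86 4 686 4 86 686 4 4 686 4 86 — and concatenate.

686486468648668644686486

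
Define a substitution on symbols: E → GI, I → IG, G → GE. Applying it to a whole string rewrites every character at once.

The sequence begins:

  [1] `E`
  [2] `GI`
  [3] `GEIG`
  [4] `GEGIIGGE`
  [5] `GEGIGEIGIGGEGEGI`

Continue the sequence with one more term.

φ(GEGIGEIGIGGEGEGI) expands symbol-by-symbol to GE GI GE IG GE GI IG GE IG GE GE GI GE GI GE IG; joining the 16 pieces gives the next term.

GEGIGEIGGEGIIGGEIGGEGEGIGEGIGEIG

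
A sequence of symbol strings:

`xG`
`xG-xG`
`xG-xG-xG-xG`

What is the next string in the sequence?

Each string is two copies of the previous one joined by '-'.
One more doubling of xG-xG-xG-xG gives the answer.

xG-xG-xG-xG-xG-xG-xG-xG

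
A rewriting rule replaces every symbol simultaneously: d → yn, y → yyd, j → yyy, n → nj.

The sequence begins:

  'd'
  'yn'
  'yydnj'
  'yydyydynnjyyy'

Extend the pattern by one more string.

Rewriting the 13 symbols of yydyydynnjyyy one by one yields yyd yyd yn yyd yyd yn yyd nj nj yyy yyd yyd yyd; concatenated:

yydyydynyydyydynyydnjnjyyyyydyydyyd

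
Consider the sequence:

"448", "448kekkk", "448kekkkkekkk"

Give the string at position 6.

Each term is the previous one with kekkk appended.
From 448kekkkkekkk, 3 further steps: 448kekkkkekkk → 448kekkkkekkkkekkk → 448kekkkkekkkkekkkkekkk → (answer).

448kekkkkekkkkekkkkekkkkekkk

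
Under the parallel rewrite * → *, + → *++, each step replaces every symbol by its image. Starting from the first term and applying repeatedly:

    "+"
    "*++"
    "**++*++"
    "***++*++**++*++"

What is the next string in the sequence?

Rewriting the 15 symbols of ***++*++**++*++ one by one yields * * * *++ *++ * *++ *++ * * *++ *++ * *++ *++; concatenated:

****++*++**++*++***++*++**++*++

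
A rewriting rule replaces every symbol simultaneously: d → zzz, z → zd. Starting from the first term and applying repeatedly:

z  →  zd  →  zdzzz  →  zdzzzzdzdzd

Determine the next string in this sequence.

Expanding zdzzzzdzdzd: z→zd, d→zzz, z→zd, z→zd, z→zd, z→zd, d→zzz, z→zd, d→zzz, z→zd, d→zzz. Concatenated: zd zzz zd zd zd zd zzz zd zzz zd zzz.

zdzzzzdzdzdzdzzzzdzzzzdzzz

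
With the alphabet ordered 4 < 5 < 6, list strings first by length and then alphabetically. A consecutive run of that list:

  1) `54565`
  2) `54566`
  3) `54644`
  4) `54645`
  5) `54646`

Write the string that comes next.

54654

Treat 54646 as a base-3 numeral over the given alphabet and add one, carrying through any trailing 6's.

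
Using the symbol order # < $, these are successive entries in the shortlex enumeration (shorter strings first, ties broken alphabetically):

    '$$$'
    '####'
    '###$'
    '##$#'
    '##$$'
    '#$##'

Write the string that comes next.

Find the rightmost character of #$## below $, bump it to the next letter, and reset everything to its right to #.

#$#$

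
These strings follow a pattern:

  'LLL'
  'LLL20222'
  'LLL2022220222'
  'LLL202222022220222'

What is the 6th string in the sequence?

Each term is the previous one with 20222 appended.
From LLL202222022220222, 2 further steps: LLL202222022220222 → LLL20222202222022220222 → (answer).

LLL2022220222202222022220222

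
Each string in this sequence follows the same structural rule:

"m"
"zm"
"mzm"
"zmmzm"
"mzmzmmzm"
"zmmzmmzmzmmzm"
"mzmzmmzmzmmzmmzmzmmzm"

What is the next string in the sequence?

This is a Fibonacci-style word recurrence s(k) = s(k−2)·s(k−1): e.g. m·zm = mzm.
Continuing: zmmzmmzmzmmzm · mzmzmmzmzmmzmmzmzmmzm gives term 8.

zmmzmmzmzmmzmmzmzmmzmzmmzmmzmzmmzm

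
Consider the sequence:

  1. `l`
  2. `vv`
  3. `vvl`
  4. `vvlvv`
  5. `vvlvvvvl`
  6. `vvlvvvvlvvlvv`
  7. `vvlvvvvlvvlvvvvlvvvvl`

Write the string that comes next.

vvlvvvvlvvlvvvvlvvvvlvvlvvvvlvvlvv

From term 3 onward, concatenate the last term with the second-to-last: vv·l = vvl, vvl·vv = vvlvv, …
Continuing: vvlvvvvlvvlvvvvlvvvvl · vvlvvvvlvvlvv gives term 8.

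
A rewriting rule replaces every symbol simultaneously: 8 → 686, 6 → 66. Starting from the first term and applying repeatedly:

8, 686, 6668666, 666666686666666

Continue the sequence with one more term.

Replace each of the 15 characters of 666666686666666 in place — 66 66 66 66 66 66 66 686 66 66 66 66 66 66 66 — and concatenate.

6666666666666668666666666666666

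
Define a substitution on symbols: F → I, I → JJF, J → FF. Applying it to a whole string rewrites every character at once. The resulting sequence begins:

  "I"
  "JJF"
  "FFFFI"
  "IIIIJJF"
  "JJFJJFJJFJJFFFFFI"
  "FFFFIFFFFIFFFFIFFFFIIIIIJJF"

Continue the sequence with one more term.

IIIIJJFIIIIJJFIIIIJJFIIIIJJFJJFJJFJJFJJFFFFFI

φ(FFFFIFFFFIFFFFIFFFFIIIIIJJF) expands symbol-by-symbol to I I I I JJF I I I I JJF I I I I JJF I I I I JJF JJF JJF JJF JJF FF FF I; joining the 27 pieces gives the next term.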